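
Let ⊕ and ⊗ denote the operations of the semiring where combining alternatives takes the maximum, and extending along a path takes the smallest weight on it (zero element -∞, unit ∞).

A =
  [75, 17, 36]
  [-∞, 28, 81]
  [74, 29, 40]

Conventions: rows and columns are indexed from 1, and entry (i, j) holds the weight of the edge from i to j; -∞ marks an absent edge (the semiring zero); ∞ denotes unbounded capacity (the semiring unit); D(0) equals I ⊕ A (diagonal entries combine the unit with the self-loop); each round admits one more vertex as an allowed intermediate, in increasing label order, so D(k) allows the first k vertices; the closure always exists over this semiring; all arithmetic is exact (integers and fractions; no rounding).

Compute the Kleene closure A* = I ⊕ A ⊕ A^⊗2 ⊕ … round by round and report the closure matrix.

D(0):
  [∞, 17, 36]
  [-∞, ∞, 81]
  [74, 29, ∞]
D(1):
  [∞, 17, 36]
  [-∞, ∞, 81]
  [74, 29, ∞]
D(2):
  [∞, 17, 36]
  [-∞, ∞, 81]
  [74, 29, ∞]
D(3):
  [∞, 29, 36]
  [74, ∞, 81]
  [74, 29, ∞]
Answer: A* = [[∞, 29, 36], [74, ∞, 81], [74, 29, ∞]]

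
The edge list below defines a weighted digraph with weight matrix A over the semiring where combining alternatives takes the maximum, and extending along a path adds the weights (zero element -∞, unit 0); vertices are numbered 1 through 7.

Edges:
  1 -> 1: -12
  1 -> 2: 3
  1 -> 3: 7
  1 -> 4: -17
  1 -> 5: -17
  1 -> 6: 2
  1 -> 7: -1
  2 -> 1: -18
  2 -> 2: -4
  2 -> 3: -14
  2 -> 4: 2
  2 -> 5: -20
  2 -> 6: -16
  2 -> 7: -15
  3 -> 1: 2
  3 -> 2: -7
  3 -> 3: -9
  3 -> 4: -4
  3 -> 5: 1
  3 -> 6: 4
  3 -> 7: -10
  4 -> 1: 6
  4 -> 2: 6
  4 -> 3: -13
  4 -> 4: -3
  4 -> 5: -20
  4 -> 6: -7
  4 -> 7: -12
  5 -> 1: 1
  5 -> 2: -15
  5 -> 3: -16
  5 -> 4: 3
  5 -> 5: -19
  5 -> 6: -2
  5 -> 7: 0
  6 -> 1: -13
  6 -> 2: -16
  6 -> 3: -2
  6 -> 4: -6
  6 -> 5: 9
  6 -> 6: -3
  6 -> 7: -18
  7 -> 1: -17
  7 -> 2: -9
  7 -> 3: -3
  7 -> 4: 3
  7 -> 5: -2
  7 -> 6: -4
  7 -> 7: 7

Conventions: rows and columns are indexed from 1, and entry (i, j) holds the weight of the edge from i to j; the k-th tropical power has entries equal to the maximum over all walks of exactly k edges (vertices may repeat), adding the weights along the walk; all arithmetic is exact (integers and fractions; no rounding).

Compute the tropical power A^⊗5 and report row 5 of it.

A^⊗2:
  [9, 0, 0, 5, 11, 11, 6]
  [8, 8, -11, -1, -7, -5, -8]
  [2, 5, 9, 4, 13, 4, 1]
  [3, 9, 13, 8, 2, 8, 5]
  [9, 9, 8, 3, 7, 3, 7]
  [10, 0, -5, 12, 6, 7, 9]
  [9, 9, 4, 10, 5, 3, 14]
A^⊗3:
  [12, 12, 16, 14, 20, 11, 13]
  [5, 11, 15, 10, 4, 10, 7]
  [14, 10, 9, 16, 13, 13, 13]
  [15, 14, 10, 11, 17, 17, 12]
  [10, 12, 16, 11, 12, 12, 14]
  [18, 18, 17, 12, 16, 12, 16]
  [16, 16, 16, 17, 12, 11, 21]
A^⊗4:
  [21, 20, 19, 23, 20, 20, 20]
  [17, 16, 12, 13, 19, 19, 14]
  [22, 22, 21, 16, 22, 16, 20]
  [18, 18, 22, 20, 26, 17, 19]
  [18, 17, 17, 17, 21, 20, 21]
  [19, 21, 25, 20, 21, 21, 23]
  [23, 23, 23, 24, 20, 20, 28]
A^⊗5:
  [29, 29, 28, 23, 29, 23, 27]
  [20, 20, 24, 22, 28, 19, 21]
  [23, 25, 29, 25, 25, 25, 27]
  [27, 26, 25, 29, 26, 26, 26]
  [23, 23, 25, 24, 29, 21, 28]
  [27, 26, 26, 26, 30, 29, 30]
  [30, 30, 30, 31, 29, 27, 35]
Answer: row 5 of A^⊗5 = [23, 23, 25, 24, 29, 21, 28]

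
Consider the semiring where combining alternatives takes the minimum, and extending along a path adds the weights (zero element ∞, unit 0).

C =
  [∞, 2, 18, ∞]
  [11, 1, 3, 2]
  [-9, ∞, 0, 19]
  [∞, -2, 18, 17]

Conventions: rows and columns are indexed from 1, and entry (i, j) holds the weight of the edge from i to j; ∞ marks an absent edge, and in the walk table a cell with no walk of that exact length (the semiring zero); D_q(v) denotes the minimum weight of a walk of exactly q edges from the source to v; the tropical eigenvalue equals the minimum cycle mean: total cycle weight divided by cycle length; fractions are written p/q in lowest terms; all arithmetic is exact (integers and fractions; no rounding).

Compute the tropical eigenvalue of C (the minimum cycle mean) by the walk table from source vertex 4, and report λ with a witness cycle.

q=0: [∞, ∞, ∞, 0]
q=1: [∞, -2, 18, 17]
q=2: [9, -1, 1, 0]
q=3: [-8, -2, 1, 1]
q=4: [-8, -6, 1, 0]
Optimal cycle mean attained by: cycle 1->2->3->1, total 2 + 3 + (-9), length 3.
Answer: λ = -4/3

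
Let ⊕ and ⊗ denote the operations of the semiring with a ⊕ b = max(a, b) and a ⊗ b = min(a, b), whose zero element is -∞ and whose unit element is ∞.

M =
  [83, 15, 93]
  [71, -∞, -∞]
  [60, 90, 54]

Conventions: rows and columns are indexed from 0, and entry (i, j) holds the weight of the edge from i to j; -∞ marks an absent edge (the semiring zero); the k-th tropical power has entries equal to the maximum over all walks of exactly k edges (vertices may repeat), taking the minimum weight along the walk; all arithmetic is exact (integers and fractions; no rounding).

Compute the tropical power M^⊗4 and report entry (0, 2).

M^⊗2:
  [83, 90, 83]
  [71, 15, 71]
  [71, 54, 60]
M^⊗3:
  [83, 83, 83]
  [71, 71, 71]
  [71, 60, 71]
M^⊗4:
  [83, 83, 83]
  [71, 71, 71]
  [71, 71, 71]
Key observation: the optimum is the walk 0->0->0->0->2, with weight 83 min 83 min 83 min 93 = 83.
Optimal value attained by: walk 0->0->0->0->2.
Answer: (M^⊗4)[0][2] = 83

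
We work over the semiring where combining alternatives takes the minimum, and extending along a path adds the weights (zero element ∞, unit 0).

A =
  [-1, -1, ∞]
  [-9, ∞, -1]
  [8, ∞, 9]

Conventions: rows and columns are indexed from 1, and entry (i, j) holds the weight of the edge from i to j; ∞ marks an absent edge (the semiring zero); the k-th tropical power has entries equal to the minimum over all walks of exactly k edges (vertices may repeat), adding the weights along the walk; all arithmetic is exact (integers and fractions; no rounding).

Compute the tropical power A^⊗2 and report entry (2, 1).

A^⊗2:
  [-10, -2, -2]
  [-10, -10, 8]
  [7, 7, 18]
Key observation: the optimum is the walk 2->1->1, with weight (-9) + (-1) = -10.
Optimal value attained by: walk 2->1->1.
Answer: (A^⊗2)[2][1] = -10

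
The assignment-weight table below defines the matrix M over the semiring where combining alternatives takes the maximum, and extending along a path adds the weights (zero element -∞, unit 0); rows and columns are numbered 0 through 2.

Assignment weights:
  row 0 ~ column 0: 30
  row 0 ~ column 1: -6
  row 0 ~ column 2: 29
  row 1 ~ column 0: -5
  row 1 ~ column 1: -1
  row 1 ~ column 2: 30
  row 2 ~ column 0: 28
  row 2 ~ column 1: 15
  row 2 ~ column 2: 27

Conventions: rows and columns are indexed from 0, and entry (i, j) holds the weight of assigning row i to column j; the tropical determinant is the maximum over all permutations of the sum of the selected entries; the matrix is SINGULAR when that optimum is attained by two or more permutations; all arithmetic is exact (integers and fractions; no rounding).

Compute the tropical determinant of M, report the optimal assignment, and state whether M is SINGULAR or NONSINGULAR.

σ = (0, 1, 2): 30 + (-1) + 27 = 56
σ = (0, 2, 1): 30 + 30 + 15 = 75
σ = (1, 0, 2): (-6) + (-5) + 27 = 16
σ = (1, 2, 0): (-6) + 30 + 28 = 52
σ = (2, 0, 1): 29 + (-5) + 15 = 39
σ = (2, 1, 0): 29 + (-1) + 28 = 56
Optimal value attained by: σ = (0, 2, 1).
Answer: det⊕(M) = 75; verdict: NONSINGULAR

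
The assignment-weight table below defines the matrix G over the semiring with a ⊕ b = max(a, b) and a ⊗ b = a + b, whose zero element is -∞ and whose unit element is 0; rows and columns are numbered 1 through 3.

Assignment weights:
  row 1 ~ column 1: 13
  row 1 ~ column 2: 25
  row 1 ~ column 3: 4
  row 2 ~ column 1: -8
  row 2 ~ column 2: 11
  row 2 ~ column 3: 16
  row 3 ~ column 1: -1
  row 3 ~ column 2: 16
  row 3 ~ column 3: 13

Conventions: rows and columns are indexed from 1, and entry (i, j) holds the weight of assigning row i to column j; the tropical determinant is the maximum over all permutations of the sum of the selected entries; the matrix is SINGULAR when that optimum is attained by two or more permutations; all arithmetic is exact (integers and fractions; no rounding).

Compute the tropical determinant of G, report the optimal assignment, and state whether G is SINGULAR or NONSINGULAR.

σ = (1, 2, 3): 13 + 11 + 13 = 37
σ = (1, 3, 2): 13 + 16 + 16 = 45
σ = (2, 1, 3): 25 + (-8) + 13 = 30
σ = (2, 3, 1): 25 + 16 + (-1) = 40
σ = (3, 1, 2): 4 + (-8) + 16 = 12
σ = (3, 2, 1): 4 + 11 + (-1) = 14
Optimal value attained by: σ = (1, 3, 2).
Answer: det⊕(G) = 45; verdict: NONSINGULAR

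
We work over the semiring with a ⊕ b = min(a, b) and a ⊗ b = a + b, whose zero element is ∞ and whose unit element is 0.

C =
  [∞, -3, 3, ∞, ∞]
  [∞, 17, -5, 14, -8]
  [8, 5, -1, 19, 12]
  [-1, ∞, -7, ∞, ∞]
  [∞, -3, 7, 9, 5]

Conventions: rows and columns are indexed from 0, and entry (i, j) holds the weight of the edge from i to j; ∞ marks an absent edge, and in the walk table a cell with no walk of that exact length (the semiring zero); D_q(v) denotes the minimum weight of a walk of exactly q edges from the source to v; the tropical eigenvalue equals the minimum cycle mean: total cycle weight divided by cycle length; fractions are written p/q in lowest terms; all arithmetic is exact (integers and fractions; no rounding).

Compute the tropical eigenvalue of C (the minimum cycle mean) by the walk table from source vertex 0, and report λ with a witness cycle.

q=0: [0, ∞, ∞, ∞, ∞]
q=1: [∞, -3, 3, ∞, ∞]
q=2: [11, 8, -8, 11, -11]
q=3: [0, -14, -9, -2, -6]
q=4: [-3, -9, -19, 0, -22]
q=5: [-11, -25, -20, -13, -17]
Optimal cycle mean attained by: cycle 1->4->1, total (-8) + (-3), length 2.
Answer: λ = -11/2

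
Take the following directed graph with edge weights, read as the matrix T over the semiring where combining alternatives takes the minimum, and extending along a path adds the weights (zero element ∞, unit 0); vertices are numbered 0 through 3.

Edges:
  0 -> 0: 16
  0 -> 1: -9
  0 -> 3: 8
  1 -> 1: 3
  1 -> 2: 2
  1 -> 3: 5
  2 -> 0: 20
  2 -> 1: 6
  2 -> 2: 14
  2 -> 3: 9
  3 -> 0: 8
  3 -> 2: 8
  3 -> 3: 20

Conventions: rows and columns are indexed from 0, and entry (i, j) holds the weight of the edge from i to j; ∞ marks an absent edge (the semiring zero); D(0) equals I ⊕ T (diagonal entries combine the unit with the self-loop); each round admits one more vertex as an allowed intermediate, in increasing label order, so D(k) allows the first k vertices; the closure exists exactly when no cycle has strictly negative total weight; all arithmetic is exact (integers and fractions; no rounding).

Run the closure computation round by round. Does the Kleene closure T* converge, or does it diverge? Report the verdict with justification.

D(0):
  [0, -9, ∞, 8]
  [∞, 0, 2, 5]
  [20, 6, 0, 9]
  [8, ∞, 8, 0]
D(1):
  [0, -9, ∞, 8]
  [∞, 0, 2, 5]
  [20, 6, 0, 9]
  [8, -1, 8, 0]
D(2):
  [0, -9, -7, -4]
  [∞, 0, 2, 5]
  [20, 6, 0, 9]
  [8, -1, 1, 0]
D(3):
  [0, -9, -7, -4]
  [22, 0, 2, 5]
  [20, 6, 0, 9]
  [8, -1, 1, 0]
D(4):
  [0, -9, -7, -4]
  [13, 0, 2, 5]
  [17, 6, 0, 9]
  [8, -1, 1, 0]
Key observation: every diagonal entry stays at the unit through all rounds, so no improving cycle exists.
Answer: CONVERGES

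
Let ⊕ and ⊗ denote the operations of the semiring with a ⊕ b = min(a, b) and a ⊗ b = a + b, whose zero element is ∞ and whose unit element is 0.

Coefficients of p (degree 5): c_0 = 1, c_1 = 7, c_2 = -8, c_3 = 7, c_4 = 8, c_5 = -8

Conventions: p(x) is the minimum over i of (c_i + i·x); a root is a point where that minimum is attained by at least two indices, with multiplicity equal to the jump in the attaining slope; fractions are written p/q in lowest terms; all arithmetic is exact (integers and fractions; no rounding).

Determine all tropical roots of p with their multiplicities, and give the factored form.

hull edge (i=0, c=1) to (i=2, c=-8): slope -9/2, span 2
hull edge (i=2, c=-8) to (i=5, c=-8): slope 0, span 3
Factored form: p(x) = -8 ⊗ (x ⊕ 0) ⊗ (x ⊕ 0) ⊗ (x ⊕ 0) ⊗ (x ⊕ 9/2) ⊗ (x ⊕ 9/2)
Answer: roots = 0 (mult 3), 9/2 (mult 2)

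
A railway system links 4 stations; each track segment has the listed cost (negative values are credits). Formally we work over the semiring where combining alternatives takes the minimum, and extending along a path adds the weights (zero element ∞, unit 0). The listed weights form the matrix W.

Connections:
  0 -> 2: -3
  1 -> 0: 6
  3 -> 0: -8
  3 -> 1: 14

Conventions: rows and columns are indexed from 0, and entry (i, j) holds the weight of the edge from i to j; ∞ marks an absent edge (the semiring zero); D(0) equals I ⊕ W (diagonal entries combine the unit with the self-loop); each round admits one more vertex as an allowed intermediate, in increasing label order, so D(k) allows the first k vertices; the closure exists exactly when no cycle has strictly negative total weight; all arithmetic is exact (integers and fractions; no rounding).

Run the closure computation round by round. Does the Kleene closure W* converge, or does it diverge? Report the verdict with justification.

D(0):
  [0, ∞, -3, ∞]
  [6, 0, ∞, ∞]
  [∞, ∞, 0, ∞]
  [-8, 14, ∞, 0]
D(1):
  [0, ∞, -3, ∞]
  [6, 0, 3, ∞]
  [∞, ∞, 0, ∞]
  [-8, 14, -11, 0]
D(2):
  [0, ∞, -3, ∞]
  [6, 0, 3, ∞]
  [∞, ∞, 0, ∞]
  [-8, 14, -11, 0]
D(3):
  [0, ∞, -3, ∞]
  [6, 0, 3, ∞]
  [∞, ∞, 0, ∞]
  [-8, 14, -11, 0]
D(4):
  [0, ∞, -3, ∞]
  [6, 0, 3, ∞]
  [∞, ∞, 0, ∞]
  [-8, 14, -11, 0]
Key observation: every diagonal entry stays at the unit through all rounds, so no improving cycle exists.
Answer: CONVERGES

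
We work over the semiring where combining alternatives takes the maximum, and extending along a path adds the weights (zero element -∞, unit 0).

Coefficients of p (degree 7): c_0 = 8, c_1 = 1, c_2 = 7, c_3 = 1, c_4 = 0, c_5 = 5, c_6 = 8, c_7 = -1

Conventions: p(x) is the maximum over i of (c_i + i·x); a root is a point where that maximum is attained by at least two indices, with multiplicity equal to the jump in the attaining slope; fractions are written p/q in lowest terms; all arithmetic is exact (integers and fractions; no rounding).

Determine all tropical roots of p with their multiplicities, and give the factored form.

hull edge (i=0, c=8) to (i=6, c=8): slope 0, span 6
hull edge (i=6, c=8) to (i=7, c=-1): slope -9, span 1
Factored form: p(x) = -1 ⊗ (x ⊕ 0) ⊗ (x ⊕ 0) ⊗ (x ⊕ 0) ⊗ (x ⊕ 0) ⊗ (x ⊕ 0) ⊗ (x ⊕ 0) ⊗ (x ⊕ 9)
Answer: roots = 0 (mult 6), 9 (mult 1)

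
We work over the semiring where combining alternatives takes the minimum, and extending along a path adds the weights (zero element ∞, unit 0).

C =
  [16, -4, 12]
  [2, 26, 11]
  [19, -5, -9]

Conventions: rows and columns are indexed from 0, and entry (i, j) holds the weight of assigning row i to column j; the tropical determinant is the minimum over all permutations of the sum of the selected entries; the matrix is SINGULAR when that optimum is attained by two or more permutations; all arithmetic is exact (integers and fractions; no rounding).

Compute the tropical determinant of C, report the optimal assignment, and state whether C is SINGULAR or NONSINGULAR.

σ = (0, 1, 2): 16 + 26 + (-9) = 33
σ = (0, 2, 1): 16 + 11 + (-5) = 22
σ = (1, 0, 2): (-4) + 2 + (-9) = -11
σ = (1, 2, 0): (-4) + 11 + 19 = 26
σ = (2, 0, 1): 12 + 2 + (-5) = 9
σ = (2, 1, 0): 12 + 26 + 19 = 57
Optimal value attained by: σ = (1, 0, 2).
Answer: det⊕(C) = -11; verdict: NONSINGULAR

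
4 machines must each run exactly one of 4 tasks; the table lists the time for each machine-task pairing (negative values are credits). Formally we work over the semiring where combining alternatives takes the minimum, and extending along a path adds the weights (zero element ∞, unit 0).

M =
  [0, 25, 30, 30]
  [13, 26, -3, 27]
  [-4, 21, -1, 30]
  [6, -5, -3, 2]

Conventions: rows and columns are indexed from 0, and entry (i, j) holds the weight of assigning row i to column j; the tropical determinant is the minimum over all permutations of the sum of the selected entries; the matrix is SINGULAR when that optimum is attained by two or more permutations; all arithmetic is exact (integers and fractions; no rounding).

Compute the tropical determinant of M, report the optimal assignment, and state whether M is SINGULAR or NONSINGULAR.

σ = (0, 1, 2, 3): 0 + 26 + (-1) + 2 = 27
σ = (0, 1, 3, 2): 0 + 26 + 30 + (-3) = 53
σ = (0, 2, 1, 3): 0 + (-3) + 21 + 2 = 20
σ = (0, 2, 3, 1): 0 + (-3) + 30 + (-5) = 22
σ = (0, 3, 1, 2): 0 + 27 + 21 + (-3) = 45
σ = (0, 3, 2, 1): 0 + 27 + (-1) + (-5) = 21
σ = (1, 0, 2, 3): 25 + 13 + (-1) + 2 = 39
σ = (1, 0, 3, 2): 25 + 13 + 30 + (-3) = 65
σ = (1, 2, 0, 3): 25 + (-3) + (-4) + 2 = 20
σ = (1, 2, 3, 0): 25 + (-3) + 30 + 6 = 58
σ = (1, 3, 0, 2): 25 + 27 + (-4) + (-3) = 45
σ = (1, 3, 2, 0): 25 + 27 + (-1) + 6 = 57
σ = (2, 0, 1, 3): 30 + 13 + 21 + 2 = 66
σ = (2, 0, 3, 1): 30 + 13 + 30 + (-5) = 68
σ = (2, 1, 0, 3): 30 + 26 + (-4) + 2 = 54
σ = (2, 1, 3, 0): 30 + 26 + 30 + 6 = 92
σ = (2, 3, 0, 1): 30 + 27 + (-4) + (-5) = 48
σ = (2, 3, 1, 0): 30 + 27 + 21 + 6 = 84
σ = (3, 0, 1, 2): 30 + 13 + 21 + (-3) = 61
σ = (3, 0, 2, 1): 30 + 13 + (-1) + (-5) = 37
σ = (3, 1, 0, 2): 30 + 26 + (-4) + (-3) = 49
σ = (3, 1, 2, 0): 30 + 26 + (-1) + 6 = 61
σ = (3, 2, 0, 1): 30 + (-3) + (-4) + (-5) = 18
σ = (3, 2, 1, 0): 30 + (-3) + 21 + 6 = 54
Optimal value attained by: σ = (3, 2, 0, 1).
Answer: det⊕(M) = 18; verdict: NONSINGULAR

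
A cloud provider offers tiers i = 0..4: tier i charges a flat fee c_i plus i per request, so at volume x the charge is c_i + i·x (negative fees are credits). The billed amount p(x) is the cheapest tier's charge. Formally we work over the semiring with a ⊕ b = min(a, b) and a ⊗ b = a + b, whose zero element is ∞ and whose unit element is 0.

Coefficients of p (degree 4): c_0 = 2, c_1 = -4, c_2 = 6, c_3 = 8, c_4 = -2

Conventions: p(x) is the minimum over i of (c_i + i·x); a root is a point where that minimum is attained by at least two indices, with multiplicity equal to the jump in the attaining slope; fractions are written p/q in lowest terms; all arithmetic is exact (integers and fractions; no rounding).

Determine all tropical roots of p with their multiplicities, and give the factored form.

hull edge (i=0, c=2) to (i=1, c=-4): slope -6, span 1
hull edge (i=1, c=-4) to (i=4, c=-2): slope 2/3, span 3
Factored form: p(x) = -2 ⊗ (x ⊕ (-2/3)) ⊗ (x ⊕ (-2/3)) ⊗ (x ⊕ (-2/3)) ⊗ (x ⊕ 6)
Answer: roots = -2/3 (mult 3), 6 (mult 1)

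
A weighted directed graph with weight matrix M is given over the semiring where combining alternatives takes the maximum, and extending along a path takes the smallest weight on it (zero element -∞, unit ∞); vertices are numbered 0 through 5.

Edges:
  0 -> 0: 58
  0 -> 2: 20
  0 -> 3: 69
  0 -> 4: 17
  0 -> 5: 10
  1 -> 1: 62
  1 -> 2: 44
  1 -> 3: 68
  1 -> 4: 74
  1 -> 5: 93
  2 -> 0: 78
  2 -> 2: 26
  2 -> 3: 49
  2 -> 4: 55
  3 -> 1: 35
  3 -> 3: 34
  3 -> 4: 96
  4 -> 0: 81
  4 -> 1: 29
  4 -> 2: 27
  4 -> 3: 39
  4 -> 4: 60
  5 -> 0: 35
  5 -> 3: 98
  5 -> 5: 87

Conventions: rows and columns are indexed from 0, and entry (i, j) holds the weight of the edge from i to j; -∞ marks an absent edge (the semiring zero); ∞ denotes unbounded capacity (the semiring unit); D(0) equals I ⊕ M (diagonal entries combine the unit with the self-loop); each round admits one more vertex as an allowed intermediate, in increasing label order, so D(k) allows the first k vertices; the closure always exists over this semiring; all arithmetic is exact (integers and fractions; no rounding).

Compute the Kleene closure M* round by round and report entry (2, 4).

D(0):
  [∞, -∞, 20, 69, 17, 10]
  [-∞, ∞, 44, 68, 74, 93]
  [78, -∞, ∞, 49, 55, -∞]
  [-∞, 35, -∞, ∞, 96, -∞]
  [81, 29, 27, 39, ∞, -∞]
  [35, -∞, -∞, 98, -∞, ∞]
D(1):
  [∞, -∞, 20, 69, 17, 10]
  [-∞, ∞, 44, 68, 74, 93]
  [78, -∞, ∞, 69, 55, 10]
  [-∞, 35, -∞, ∞, 96, -∞]
  [81, 29, 27, 69, ∞, 10]
  [35, -∞, 20, 98, 17, ∞]
D(2):
  [∞, -∞, 20, 69, 17, 10]
  [-∞, ∞, 44, 68, 74, 93]
  [78, -∞, ∞, 69, 55, 10]
  [-∞, 35, 35, ∞, 96, 35]
  [81, 29, 29, 69, ∞, 29]
  [35, -∞, 20, 98, 17, ∞]
D(3):
  [∞, -∞, 20, 69, 20, 10]
  [44, ∞, 44, 68, 74, 93]
  [78, -∞, ∞, 69, 55, 10]
  [35, 35, 35, ∞, 96, 35]
  [81, 29, 29, 69, ∞, 29]
  [35, -∞, 20, 98, 20, ∞]
D(4):
  [∞, 35, 35, 69, 69, 35]
  [44, ∞, 44, 68, 74, 93]
  [78, 35, ∞, 69, 69, 35]
  [35, 35, 35, ∞, 96, 35]
  [81, 35, 35, 69, ∞, 35]
  [35, 35, 35, 98, 96, ∞]
D(5):
  [∞, 35, 35, 69, 69, 35]
  [74, ∞, 44, 69, 74, 93]
  [78, 35, ∞, 69, 69, 35]
  [81, 35, 35, ∞, 96, 35]
  [81, 35, 35, 69, ∞, 35]
  [81, 35, 35, 98, 96, ∞]
D(6):
  [∞, 35, 35, 69, 69, 35]
  [81, ∞, 44, 93, 93, 93]
  [78, 35, ∞, 69, 69, 35]
  [81, 35, 35, ∞, 96, 35]
  [81, 35, 35, 69, ∞, 35]
  [81, 35, 35, 98, 96, ∞]
Answer: M*[2][4] = 69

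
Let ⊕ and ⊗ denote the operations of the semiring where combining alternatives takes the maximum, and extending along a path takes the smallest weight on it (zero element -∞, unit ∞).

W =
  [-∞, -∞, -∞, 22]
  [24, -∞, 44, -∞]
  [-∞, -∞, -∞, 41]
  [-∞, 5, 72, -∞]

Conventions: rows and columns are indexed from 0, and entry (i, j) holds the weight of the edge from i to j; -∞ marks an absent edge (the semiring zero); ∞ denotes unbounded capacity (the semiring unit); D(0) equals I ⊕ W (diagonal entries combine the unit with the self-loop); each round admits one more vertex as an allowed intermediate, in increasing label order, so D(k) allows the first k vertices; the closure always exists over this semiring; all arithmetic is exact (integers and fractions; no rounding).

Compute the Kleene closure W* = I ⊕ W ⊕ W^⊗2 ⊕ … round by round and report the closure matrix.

D(0):
  [∞, -∞, -∞, 22]
  [24, ∞, 44, -∞]
  [-∞, -∞, ∞, 41]
  [-∞, 5, 72, ∞]
D(1):
  [∞, -∞, -∞, 22]
  [24, ∞, 44, 22]
  [-∞, -∞, ∞, 41]
  [-∞, 5, 72, ∞]
D(2):
  [∞, -∞, -∞, 22]
  [24, ∞, 44, 22]
  [-∞, -∞, ∞, 41]
  [5, 5, 72, ∞]
D(3):
  [∞, -∞, -∞, 22]
  [24, ∞, 44, 41]
  [-∞, -∞, ∞, 41]
  [5, 5, 72, ∞]
D(4):
  [∞, 5, 22, 22]
  [24, ∞, 44, 41]
  [5, 5, ∞, 41]
  [5, 5, 72, ∞]
Answer: W* = [[∞, 5, 22, 22], [24, ∞, 44, 41], [5, 5, ∞, 41], [5, 5, 72, ∞]]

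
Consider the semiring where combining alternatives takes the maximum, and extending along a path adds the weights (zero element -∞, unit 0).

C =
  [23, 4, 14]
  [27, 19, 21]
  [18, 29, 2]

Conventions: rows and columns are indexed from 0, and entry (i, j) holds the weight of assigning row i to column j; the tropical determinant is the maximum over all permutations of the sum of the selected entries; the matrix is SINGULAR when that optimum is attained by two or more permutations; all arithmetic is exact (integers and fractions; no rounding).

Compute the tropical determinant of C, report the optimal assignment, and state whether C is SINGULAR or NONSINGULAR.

σ = (0, 1, 2): 23 + 19 + 2 = 44
σ = (0, 2, 1): 23 + 21 + 29 = 73
σ = (1, 0, 2): 4 + 27 + 2 = 33
σ = (1, 2, 0): 4 + 21 + 18 = 43
σ = (2, 0, 1): 14 + 27 + 29 = 70
σ = (2, 1, 0): 14 + 19 + 18 = 51
Optimal value attained by: σ = (0, 2, 1).
Answer: det⊕(C) = 73; verdict: NONSINGULAR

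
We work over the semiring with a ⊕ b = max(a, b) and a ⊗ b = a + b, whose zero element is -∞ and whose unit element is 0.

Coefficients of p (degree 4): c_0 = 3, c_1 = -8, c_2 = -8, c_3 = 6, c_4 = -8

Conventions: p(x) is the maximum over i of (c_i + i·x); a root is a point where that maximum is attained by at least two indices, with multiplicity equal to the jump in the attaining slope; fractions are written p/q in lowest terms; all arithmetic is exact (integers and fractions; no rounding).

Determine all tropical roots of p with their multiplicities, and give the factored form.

hull edge (i=0, c=3) to (i=3, c=6): slope 1, span 3
hull edge (i=3, c=6) to (i=4, c=-8): slope -14, span 1
Factored form: p(x) = -8 ⊗ (x ⊕ (-1)) ⊗ (x ⊕ (-1)) ⊗ (x ⊕ (-1)) ⊗ (x ⊕ 14)
Answer: roots = -1 (mult 3), 14 (mult 1)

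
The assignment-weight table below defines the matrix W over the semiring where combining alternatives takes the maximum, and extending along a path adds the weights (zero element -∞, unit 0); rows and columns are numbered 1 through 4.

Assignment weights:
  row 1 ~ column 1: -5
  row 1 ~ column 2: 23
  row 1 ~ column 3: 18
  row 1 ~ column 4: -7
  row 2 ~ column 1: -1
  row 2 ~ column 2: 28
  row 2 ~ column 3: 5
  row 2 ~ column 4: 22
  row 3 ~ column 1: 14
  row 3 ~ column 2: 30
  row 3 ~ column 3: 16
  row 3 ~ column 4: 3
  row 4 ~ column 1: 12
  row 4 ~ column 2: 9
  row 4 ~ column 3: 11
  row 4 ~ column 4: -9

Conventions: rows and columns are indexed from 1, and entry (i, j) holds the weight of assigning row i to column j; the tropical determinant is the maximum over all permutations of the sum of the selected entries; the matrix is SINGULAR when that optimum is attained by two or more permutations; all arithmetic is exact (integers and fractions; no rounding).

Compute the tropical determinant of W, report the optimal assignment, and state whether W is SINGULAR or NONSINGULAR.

σ = (1, 2, 3, 4): (-5) + 28 + 16 + (-9) = 30
σ = (1, 2, 4, 3): (-5) + 28 + 3 + 11 = 37
σ = (1, 3, 2, 4): (-5) + 5 + 30 + (-9) = 21
σ = (1, 3, 4, 2): (-5) + 5 + 3 + 9 = 12
σ = (1, 4, 2, 3): (-5) + 22 + 30 + 11 = 58
σ = (1, 4, 3, 2): (-5) + 22 + 16 + 9 = 42
σ = (2, 1, 3, 4): 23 + (-1) + 16 + (-9) = 29
σ = (2, 1, 4, 3): 23 + (-1) + 3 + 11 = 36
σ = (2, 3, 1, 4): 23 + 5 + 14 + (-9) = 33
σ = (2, 3, 4, 1): 23 + 5 + 3 + 12 = 43
σ = (2, 4, 1, 3): 23 + 22 + 14 + 11 = 70
σ = (2, 4, 3, 1): 23 + 22 + 16 + 12 = 73
σ = (3, 1, 2, 4): 18 + (-1) + 30 + (-9) = 38
σ = (3, 1, 4, 2): 18 + (-1) + 3 + 9 = 29
σ = (3, 2, 1, 4): 18 + 28 + 14 + (-9) = 51
σ = (3, 2, 4, 1): 18 + 28 + 3 + 12 = 61
σ = (3, 4, 1, 2): 18 + 22 + 14 + 9 = 63
σ = (3, 4, 2, 1): 18 + 22 + 30 + 12 = 82
σ = (4, 1, 2, 3): (-7) + (-1) + 30 + 11 = 33
σ = (4, 1, 3, 2): (-7) + (-1) + 16 + 9 = 17
σ = (4, 2, 1, 3): (-7) + 28 + 14 + 11 = 46
σ = (4, 2, 3, 1): (-7) + 28 + 16 + 12 = 49
σ = (4, 3, 1, 2): (-7) + 5 + 14 + 9 = 21
σ = (4, 3, 2, 1): (-7) + 5 + 30 + 12 = 40
Optimal value attained by: σ = (3, 4, 2, 1).
Answer: det⊕(W) = 82; verdict: NONSINGULAR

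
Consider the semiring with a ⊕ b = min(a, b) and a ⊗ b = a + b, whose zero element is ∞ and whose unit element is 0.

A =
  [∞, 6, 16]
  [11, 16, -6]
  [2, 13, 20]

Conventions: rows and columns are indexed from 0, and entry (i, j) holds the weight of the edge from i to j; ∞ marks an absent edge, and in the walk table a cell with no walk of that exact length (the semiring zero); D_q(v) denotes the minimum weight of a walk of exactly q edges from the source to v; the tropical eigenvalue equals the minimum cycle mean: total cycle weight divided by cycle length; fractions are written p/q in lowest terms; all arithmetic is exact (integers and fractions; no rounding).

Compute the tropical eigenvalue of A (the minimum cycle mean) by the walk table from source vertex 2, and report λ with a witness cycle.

q=0: [∞, ∞, 0]
q=1: [2, 13, 20]
q=2: [22, 8, 7]
q=3: [9, 20, 2]
Optimal cycle mean attained by: cycle 0->1->2->0, total 6 + (-6) + 2, length 3.
Answer: λ = 2/3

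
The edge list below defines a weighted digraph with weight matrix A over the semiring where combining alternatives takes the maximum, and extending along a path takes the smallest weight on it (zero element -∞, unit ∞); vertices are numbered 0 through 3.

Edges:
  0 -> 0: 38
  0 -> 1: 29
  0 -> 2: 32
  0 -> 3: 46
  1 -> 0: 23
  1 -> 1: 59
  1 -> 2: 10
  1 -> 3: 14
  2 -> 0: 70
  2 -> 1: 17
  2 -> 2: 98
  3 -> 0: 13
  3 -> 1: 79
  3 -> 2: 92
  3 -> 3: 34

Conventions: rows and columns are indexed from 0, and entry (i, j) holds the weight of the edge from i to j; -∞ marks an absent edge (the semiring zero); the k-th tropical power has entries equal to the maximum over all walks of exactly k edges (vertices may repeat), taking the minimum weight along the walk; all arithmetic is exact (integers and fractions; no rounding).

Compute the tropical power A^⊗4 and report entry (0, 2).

A^⊗2:
  [38, 46, 46, 38]
  [23, 59, 23, 23]
  [70, 29, 98, 46]
  [70, 59, 92, 34]
A^⊗3:
  [46, 46, 46, 38]
  [23, 59, 23, 23]
  [70, 46, 98, 46]
  [70, 59, 92, 46]
A^⊗4:
  [46, 46, 46, 46]
  [23, 59, 23, 23]
  [70, 46, 98, 46]
  [70, 59, 92, 46]
Key observation: the optimum is the walk 0->3->2->2->2, with weight 46 min 92 min 98 min 98 = 46.
Optimal value attained by: walk 0->3->2->2->2.
Answer: (A^⊗4)[0][2] = 46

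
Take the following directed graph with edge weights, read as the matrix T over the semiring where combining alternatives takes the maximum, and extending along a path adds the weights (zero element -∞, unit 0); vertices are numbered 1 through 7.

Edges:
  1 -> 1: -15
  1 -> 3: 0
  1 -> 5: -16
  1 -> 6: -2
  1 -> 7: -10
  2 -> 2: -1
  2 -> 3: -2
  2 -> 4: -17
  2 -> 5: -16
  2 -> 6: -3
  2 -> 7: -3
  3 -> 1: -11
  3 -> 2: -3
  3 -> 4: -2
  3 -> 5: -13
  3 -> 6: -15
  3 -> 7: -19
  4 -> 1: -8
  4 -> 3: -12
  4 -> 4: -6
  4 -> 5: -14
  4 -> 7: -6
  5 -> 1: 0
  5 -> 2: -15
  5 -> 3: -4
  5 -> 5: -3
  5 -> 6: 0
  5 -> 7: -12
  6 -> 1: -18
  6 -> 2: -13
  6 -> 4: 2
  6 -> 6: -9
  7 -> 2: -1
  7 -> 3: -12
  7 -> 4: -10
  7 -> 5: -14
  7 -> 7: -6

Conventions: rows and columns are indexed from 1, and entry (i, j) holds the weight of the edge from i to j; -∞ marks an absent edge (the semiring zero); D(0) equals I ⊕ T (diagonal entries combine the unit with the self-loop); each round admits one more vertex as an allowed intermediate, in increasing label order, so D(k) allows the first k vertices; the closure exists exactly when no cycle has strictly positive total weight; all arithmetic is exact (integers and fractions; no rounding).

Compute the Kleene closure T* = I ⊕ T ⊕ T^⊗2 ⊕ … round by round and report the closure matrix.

D(0):
  [0, -∞, 0, -∞, -16, -2, -10]
  [-∞, 0, -2, -17, -16, -3, -3]
  [-11, -3, 0, -2, -13, -15, -19]
  [-8, -∞, -12, 0, -14, -∞, -6]
  [0, -15, -4, -∞, 0, 0, -12]
  [-18, -13, -∞, 2, -∞, 0, -∞]
  [-∞, -1, -12, -10, -14, -∞, 0]
D(1):
  [0, -∞, 0, -∞, -16, -2, -10]
  [-∞, 0, -2, -17, -16, -3, -3]
  [-11, -3, 0, -2, -13, -13, -19]
  [-8, -∞, -8, 0, -14, -10, -6]
  [0, -15, 0, -∞, 0, 0, -10]
  [-18, -13, -18, 2, -34, 0, -28]
  [-∞, -1, -12, -10, -14, -∞, 0]
D(2):
  [0, -∞, 0, -∞, -16, -2, -10]
  [-∞, 0, -2, -17, -16, -3, -3]
  [-11, -3, 0, -2, -13, -6, -6]
  [-8, -∞, -8, 0, -14, -10, -6]
  [0, -15, 0, -32, 0, 0, -10]
  [-18, -13, -15, 2, -29, 0, -16]
  [-∞, -1, -3, -10, -14, -4, 0]
D(3):
  [0, -3, 0, -2, -13, -2, -6]
  [-13, 0, -2, -4, -15, -3, -3]
  [-11, -3, 0, -2, -13, -6, -6]
  [-8, -11, -8, 0, -14, -10, -6]
  [0, -3, 0, -2, 0, 0, -6]
  [-18, -13, -15, 2, -28, 0, -16]
  [-14, -1, -3, -5, -14, -4, 0]
D(4):
  [0, -3, 0, -2, -13, -2, -6]
  [-12, 0, -2, -4, -15, -3, -3]
  [-10, -3, 0, -2, -13, -6, -6]
  [-8, -11, -8, 0, -14, -10, -6]
  [0, -3, 0, -2, 0, 0, -6]
  [-6, -9, -6, 2, -12, 0, -4]
  [-13, -1, -3, -5, -14, -4, 0]
D(5):
  [0, -3, 0, -2, -13, -2, -6]
  [-12, 0, -2, -4, -15, -3, -3]
  [-10, -3, 0, -2, -13, -6, -6]
  [-8, -11, -8, 0, -14, -10, -6]
  [0, -3, 0, -2, 0, 0, -6]
  [-6, -9, -6, 2, -12, 0, -4]
  [-13, -1, -3, -5, -14, -4, 0]
D(6):
  [0, -3, 0, 0, -13, -2, -6]
  [-9, 0, -2, -1, -15, -3, -3]
  [-10, -3, 0, -2, -13, -6, -6]
  [-8, -11, -8, 0, -14, -10, -6]
  [0, -3, 0, 2, 0, 0, -4]
  [-6, -9, -6, 2, -12, 0, -4]
  [-10, -1, -3, -2, -14, -4, 0]
D(7):
  [0, -3, 0, 0, -13, -2, -6]
  [-9, 0, -2, -1, -15, -3, -3]
  [-10, -3, 0, -2, -13, -6, -6]
  [-8, -7, -8, 0, -14, -10, -6]
  [0, -3, 0, 2, 0, 0, -4]
  [-6, -5, -6, 2, -12, 0, -4]
  [-10, -1, -3, -2, -14, -4, 0]
Answer: T* = [[0, -3, 0, 0, -13, -2, -6], [-9, 0, -2, -1, -15, -3, -3], [-10, -3, 0, -2, -13, -6, -6], [-8, -7, -8, 0, -14, -10, -6], [0, -3, 0, 2, 0, 0, -4], [-6, -5, -6, 2, -12, 0, -4], [-10, -1, -3, -2, -14, -4, 0]]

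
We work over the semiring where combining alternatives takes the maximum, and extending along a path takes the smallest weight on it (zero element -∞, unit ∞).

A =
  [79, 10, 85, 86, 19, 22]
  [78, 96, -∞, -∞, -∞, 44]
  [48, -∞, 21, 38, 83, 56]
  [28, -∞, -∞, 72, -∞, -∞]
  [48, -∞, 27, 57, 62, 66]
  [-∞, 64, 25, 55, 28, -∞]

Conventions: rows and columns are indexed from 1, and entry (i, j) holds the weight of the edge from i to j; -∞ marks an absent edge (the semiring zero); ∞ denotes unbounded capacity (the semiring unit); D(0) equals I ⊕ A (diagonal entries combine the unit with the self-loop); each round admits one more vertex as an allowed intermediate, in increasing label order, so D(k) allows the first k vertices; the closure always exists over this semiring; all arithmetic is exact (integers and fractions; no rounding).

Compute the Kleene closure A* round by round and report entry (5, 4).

D(0):
  [∞, 10, 85, 86, 19, 22]
  [78, ∞, -∞, -∞, -∞, 44]
  [48, -∞, ∞, 38, 83, 56]
  [28, -∞, -∞, ∞, -∞, -∞]
  [48, -∞, 27, 57, ∞, 66]
  [-∞, 64, 25, 55, 28, ∞]
D(1):
  [∞, 10, 85, 86, 19, 22]
  [78, ∞, 78, 78, 19, 44]
  [48, 10, ∞, 48, 83, 56]
  [28, 10, 28, ∞, 19, 22]
  [48, 10, 48, 57, ∞, 66]
  [-∞, 64, 25, 55, 28, ∞]
D(2):
  [∞, 10, 85, 86, 19, 22]
  [78, ∞, 78, 78, 19, 44]
  [48, 10, ∞, 48, 83, 56]
  [28, 10, 28, ∞, 19, 22]
  [48, 10, 48, 57, ∞, 66]
  [64, 64, 64, 64, 28, ∞]
D(3):
  [∞, 10, 85, 86, 83, 56]
  [78, ∞, 78, 78, 78, 56]
  [48, 10, ∞, 48, 83, 56]
  [28, 10, 28, ∞, 28, 28]
  [48, 10, 48, 57, ∞, 66]
  [64, 64, 64, 64, 64, ∞]
D(4):
  [∞, 10, 85, 86, 83, 56]
  [78, ∞, 78, 78, 78, 56]
  [48, 10, ∞, 48, 83, 56]
  [28, 10, 28, ∞, 28, 28]
  [48, 10, 48, 57, ∞, 66]
  [64, 64, 64, 64, 64, ∞]
D(5):
  [∞, 10, 85, 86, 83, 66]
  [78, ∞, 78, 78, 78, 66]
  [48, 10, ∞, 57, 83, 66]
  [28, 10, 28, ∞, 28, 28]
  [48, 10, 48, 57, ∞, 66]
  [64, 64, 64, 64, 64, ∞]
D(6):
  [∞, 64, 85, 86, 83, 66]
  [78, ∞, 78, 78, 78, 66]
  [64, 64, ∞, 64, 83, 66]
  [28, 28, 28, ∞, 28, 28]
  [64, 64, 64, 64, ∞, 66]
  [64, 64, 64, 64, 64, ∞]
Answer: A*[5][4] = 64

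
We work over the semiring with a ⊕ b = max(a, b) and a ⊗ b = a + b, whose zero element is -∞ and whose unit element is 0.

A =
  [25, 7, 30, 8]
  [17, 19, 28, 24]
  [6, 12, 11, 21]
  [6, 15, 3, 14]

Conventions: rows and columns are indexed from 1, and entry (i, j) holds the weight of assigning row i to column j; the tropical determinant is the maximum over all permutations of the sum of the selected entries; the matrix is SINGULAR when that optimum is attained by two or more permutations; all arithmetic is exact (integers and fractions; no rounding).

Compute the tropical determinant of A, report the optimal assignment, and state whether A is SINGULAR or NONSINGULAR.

σ = (1, 2, 3, 4): 25 + 19 + 11 + 14 = 69
σ = (1, 2, 4, 3): 25 + 19 + 21 + 3 = 68
σ = (1, 3, 2, 4): 25 + 28 + 12 + 14 = 79
σ = (1, 3, 4, 2): 25 + 28 + 21 + 15 = 89
σ = (1, 4, 2, 3): 25 + 24 + 12 + 3 = 64
σ = (1, 4, 3, 2): 25 + 24 + 11 + 15 = 75
σ = (2, 1, 3, 4): 7 + 17 + 11 + 14 = 49
σ = (2, 1, 4, 3): 7 + 17 + 21 + 3 = 48
σ = (2, 3, 1, 4): 7 + 28 + 6 + 14 = 55
σ = (2, 3, 4, 1): 7 + 28 + 21 + 6 = 62
σ = (2, 4, 1, 3): 7 + 24 + 6 + 3 = 40
σ = (2, 4, 3, 1): 7 + 24 + 11 + 6 = 48
σ = (3, 1, 2, 4): 30 + 17 + 12 + 14 = 73
σ = (3, 1, 4, 2): 30 + 17 + 21 + 15 = 83
σ = (3, 2, 1, 4): 30 + 19 + 6 + 14 = 69
σ = (3, 2, 4, 1): 30 + 19 + 21 + 6 = 76
σ = (3, 4, 1, 2): 30 + 24 + 6 + 15 = 75
σ = (3, 4, 2, 1): 30 + 24 + 12 + 6 = 72
σ = (4, 1, 2, 3): 8 + 17 + 12 + 3 = 40
σ = (4, 1, 3, 2): 8 + 17 + 11 + 15 = 51
σ = (4, 2, 1, 3): 8 + 19 + 6 + 3 = 36
σ = (4, 2, 3, 1): 8 + 19 + 11 + 6 = 44
σ = (4, 3, 1, 2): 8 + 28 + 6 + 15 = 57
σ = (4, 3, 2, 1): 8 + 28 + 12 + 6 = 54
Optimal value attained by: σ = (1, 3, 4, 2).
Answer: det⊕(A) = 89; verdict: NONSINGULAR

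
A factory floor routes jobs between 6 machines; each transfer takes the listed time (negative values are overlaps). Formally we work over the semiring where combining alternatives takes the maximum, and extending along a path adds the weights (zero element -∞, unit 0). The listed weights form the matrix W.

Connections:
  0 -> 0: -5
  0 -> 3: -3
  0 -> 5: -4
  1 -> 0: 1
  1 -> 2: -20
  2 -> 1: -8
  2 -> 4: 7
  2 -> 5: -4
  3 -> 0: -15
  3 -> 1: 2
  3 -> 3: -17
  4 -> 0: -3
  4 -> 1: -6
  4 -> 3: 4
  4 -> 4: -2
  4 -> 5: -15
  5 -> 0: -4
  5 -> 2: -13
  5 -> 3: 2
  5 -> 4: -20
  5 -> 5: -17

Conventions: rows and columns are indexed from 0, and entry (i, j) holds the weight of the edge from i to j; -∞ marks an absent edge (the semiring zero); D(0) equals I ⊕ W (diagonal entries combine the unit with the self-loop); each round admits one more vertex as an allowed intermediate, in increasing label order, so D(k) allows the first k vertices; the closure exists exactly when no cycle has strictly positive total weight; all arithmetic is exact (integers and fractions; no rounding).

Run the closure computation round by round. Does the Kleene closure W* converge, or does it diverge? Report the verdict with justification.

D(0):
  [0, -∞, -∞, -3, -∞, -4]
  [1, 0, -20, -∞, -∞, -∞]
  [-∞, -8, 0, -∞, 7, -4]
  [-15, 2, -∞, 0, -∞, -∞]
  [-3, -6, -∞, 4, 0, -15]
  [-4, -∞, -13, 2, -20, 0]
D(1):
  [0, -∞, -∞, -3, -∞, -4]
  [1, 0, -20, -2, -∞, -3]
  [-∞, -8, 0, -∞, 7, -4]
  [-15, 2, -∞, 0, -∞, -19]
  [-3, -6, -∞, 4, 0, -7]
  [-4, -∞, -13, 2, -20, 0]
D(2):
  [0, -∞, -∞, -3, -∞, -4]
  [1, 0, -20, -2, -∞, -3]
  [-7, -8, 0, -10, 7, -4]
  [3, 2, -18, 0, -∞, -1]
  [-3, -6, -26, 4, 0, -7]
  [-4, -∞, -13, 2, -20, 0]
D(3):
  [0, -∞, -∞, -3, -∞, -4]
  [1, 0, -20, -2, -13, -3]
  [-7, -8, 0, -10, 7, -4]
  [3, 2, -18, 0, -11, -1]
  [-3, -6, -26, 4, 0, -7]
  [-4, -21, -13, 2, -6, 0]
Detection: at round 4, diagonal entry (5, 5) turns strictly positive.
Key observation: the cycle 5->3->1->0->5 has total weight 2 + 2 + 1 + (-4), which is strictly positive.
Answer: DIVERGES — positive cycle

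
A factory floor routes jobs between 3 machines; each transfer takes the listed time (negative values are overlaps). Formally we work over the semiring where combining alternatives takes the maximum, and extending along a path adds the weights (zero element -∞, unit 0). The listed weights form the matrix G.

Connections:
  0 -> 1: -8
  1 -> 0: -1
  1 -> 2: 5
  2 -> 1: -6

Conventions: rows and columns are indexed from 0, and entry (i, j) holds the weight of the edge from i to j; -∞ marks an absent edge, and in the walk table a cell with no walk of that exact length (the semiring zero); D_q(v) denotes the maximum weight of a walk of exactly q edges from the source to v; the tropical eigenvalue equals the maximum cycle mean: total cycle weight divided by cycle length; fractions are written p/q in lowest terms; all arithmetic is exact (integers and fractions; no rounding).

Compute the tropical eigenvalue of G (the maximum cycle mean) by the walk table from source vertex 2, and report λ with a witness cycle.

q=0: [-∞, -∞, 0]
q=1: [-∞, -6, -∞]
q=2: [-7, -∞, -1]
q=3: [-∞, -7, -∞]
Optimal cycle mean attained by: cycle 1->2->1, total 5 + (-6), length 2.
Answer: λ = -1/2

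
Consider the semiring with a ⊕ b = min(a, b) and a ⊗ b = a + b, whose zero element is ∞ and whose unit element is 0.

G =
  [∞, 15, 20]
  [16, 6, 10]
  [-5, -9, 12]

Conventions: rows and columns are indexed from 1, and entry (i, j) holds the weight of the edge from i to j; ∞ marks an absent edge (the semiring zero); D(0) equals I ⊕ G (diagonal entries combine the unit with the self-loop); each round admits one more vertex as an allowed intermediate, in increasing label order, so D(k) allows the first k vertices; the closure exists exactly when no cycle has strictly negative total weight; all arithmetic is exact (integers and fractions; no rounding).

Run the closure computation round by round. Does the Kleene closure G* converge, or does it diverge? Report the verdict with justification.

D(0):
  [0, 15, 20]
  [16, 0, 10]
  [-5, -9, 0]
D(1):
  [0, 15, 20]
  [16, 0, 10]
  [-5, -9, 0]
D(2):
  [0, 15, 20]
  [16, 0, 10]
  [-5, -9, 0]
D(3):
  [0, 11, 20]
  [5, 0, 10]
  [-5, -9, 0]
Key observation: every diagonal entry stays at the unit through all rounds, so no improving cycle exists.
Answer: CONVERGES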